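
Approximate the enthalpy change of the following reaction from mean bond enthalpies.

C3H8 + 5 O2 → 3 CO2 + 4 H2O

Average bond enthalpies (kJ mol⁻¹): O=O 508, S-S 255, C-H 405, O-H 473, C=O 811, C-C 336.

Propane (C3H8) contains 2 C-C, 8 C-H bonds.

Bonds broken (reactants):
  C-C: 2 × 336 = 672
  C-H: 8 × 405 = 3240
  O=O: 5 × 508 = 2540
  Σ(broken) = 6452 kJ
Bonds formed (products):
  C=O: 6 × 811 = 4866
  O-H: 8 × 473 = 3784
  Σ(formed) = 8650 kJ
ΔH = Σ(broken) − Σ(formed) = 6452 − 8650 = −2198 kJ

ΔH ≈ −2198 kJ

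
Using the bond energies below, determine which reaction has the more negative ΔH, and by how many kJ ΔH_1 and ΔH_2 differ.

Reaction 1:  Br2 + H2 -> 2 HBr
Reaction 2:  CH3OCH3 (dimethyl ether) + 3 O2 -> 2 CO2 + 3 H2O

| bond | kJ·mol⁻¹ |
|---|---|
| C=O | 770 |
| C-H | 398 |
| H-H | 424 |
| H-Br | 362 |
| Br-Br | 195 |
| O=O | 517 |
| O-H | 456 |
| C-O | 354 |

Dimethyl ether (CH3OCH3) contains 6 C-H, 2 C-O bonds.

Reaction 1:
  Bonds broken (reactants):
    Br-Br: 1 × 195 = 195
    H-H: 1 × 424 = 424
    Σ(broken) = 619 kJ
  Bonds formed (products):
    H-Br: 2 × 362 = 724
    Σ(formed) = 724 kJ
  ΔH_1 = 619 − 724 = −105 kJ
Reaction 2:
  Bonds broken (reactants):
    C-H: 6 × 398 = 2388
    C-O: 2 × 354 = 708
    O=O: 3 × 517 = 1551
    Σ(broken) = 4647 kJ
  Bonds formed (products):
    C=O: 4 × 770 = 3080
    O-H: 6 × 456 = 2736
    Σ(formed) = 5816 kJ
  ΔH_2 = 4647 − 5816 = −1169 kJ
ΔH_1 − ΔH_2 = +1064 kJ, so reaction 2 has the more negative ΔH; |ΔH_1 − ΔH_2| = 1064 kJ.

Reaction 2, by 1064 kJ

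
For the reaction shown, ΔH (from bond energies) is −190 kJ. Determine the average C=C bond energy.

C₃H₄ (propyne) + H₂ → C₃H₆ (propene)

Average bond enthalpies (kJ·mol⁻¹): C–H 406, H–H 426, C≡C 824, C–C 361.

D(C=C) ≈ 628 kJ/mol

Let D be the C=C bond energy.
Σ(broken) = 1×824 + 1×361 + 4×406 + 1×426 = 3235
Σ(formed) = 1×361 + 6×406 + 1×D = 2797 + D
ΔH = Σ(broken) − Σ(formed) = (3235) − (2797 + D) = +438 − D
Setting this equal to −190 kJ gives D = 628 kJ/mol.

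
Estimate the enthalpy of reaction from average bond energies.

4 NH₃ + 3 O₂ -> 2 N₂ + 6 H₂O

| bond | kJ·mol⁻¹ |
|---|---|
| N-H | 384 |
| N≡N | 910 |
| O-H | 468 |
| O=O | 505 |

ΔH ≈ −1313 kJ

Bonds broken (reactants):
  N-H: 12 × 384 = 4608
  O=O: 3 × 505 = 1515
  Σ(broken) = 6123 kJ
Bonds formed (products):
  N≡N: 2 × 910 = 1820
  O-H: 12 × 468 = 5616
  Σ(formed) = 7436 kJ
ΔH = Σ(broken) − Σ(formed) = 6123 − 7436 = −1313 kJ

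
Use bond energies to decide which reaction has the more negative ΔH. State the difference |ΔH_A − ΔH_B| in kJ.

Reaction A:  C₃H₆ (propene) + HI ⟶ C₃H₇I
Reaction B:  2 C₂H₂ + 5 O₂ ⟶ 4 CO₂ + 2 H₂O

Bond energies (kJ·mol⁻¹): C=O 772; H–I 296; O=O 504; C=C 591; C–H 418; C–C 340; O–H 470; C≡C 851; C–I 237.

Reaction A:
  Bonds broken (reactants):
    C–C: 1 × 340 = 340
    C–H: 6 × 418 = 2508
    C=C: 1 × 591 = 591
    H–I: 1 × 296 = 296
    Σ(broken) = 3735 kJ
  Bonds formed (products):
    C–C: 2 × 340 = 680
    C–H: 7 × 418 = 2926
    C–I: 1 × 237 = 237
    Σ(formed) = 3843 kJ
  ΔH_A = 3735 − 3843 = −108 kJ
Reaction B:
  Bonds broken (reactants):
    C≡C: 2 × 851 = 1702
    C–H: 4 × 418 = 1672
    O=O: 5 × 504 = 2520
    Σ(broken) = 5894 kJ
  Bonds formed (products):
    C=O: 8 × 772 = 6176
    O–H: 4 × 470 = 1880
    Σ(formed) = 8056 kJ
  ΔH_B = 5894 − 8056 = −2162 kJ
ΔH_A − ΔH_B = +2054 kJ, so reaction B has the more negative ΔH; |ΔH_A − ΔH_B| = 2054 kJ.

Reaction B, by 2054 kJ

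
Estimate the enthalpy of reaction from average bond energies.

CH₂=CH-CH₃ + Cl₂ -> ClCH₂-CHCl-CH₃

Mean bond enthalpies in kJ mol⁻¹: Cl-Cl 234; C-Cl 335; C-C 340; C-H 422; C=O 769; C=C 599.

ΔH ≈ −177 kJ

Bonds broken (reactants):
  C-C: 1 × 340 = 340
  C-H: 6 × 422 = 2532
  C=C: 1 × 599 = 599
  Cl-Cl: 1 × 234 = 234
  Σ(broken) = 3705 kJ
Bonds formed (products):
  C-C: 2 × 340 = 680
  C-Cl: 2 × 335 = 670
  C-H: 6 × 422 = 2532
  Σ(formed) = 3882 kJ
ΔH = Σ(broken) − Σ(formed) = 3705 − 3882 = −177 kJ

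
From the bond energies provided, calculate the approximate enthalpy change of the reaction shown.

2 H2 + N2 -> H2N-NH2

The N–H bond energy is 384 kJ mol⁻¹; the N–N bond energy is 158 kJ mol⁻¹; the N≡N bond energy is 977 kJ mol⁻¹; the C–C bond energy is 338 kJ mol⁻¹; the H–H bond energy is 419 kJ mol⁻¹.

Bonds broken (reactants):
  H–H: 2 × 419 = 838
  N≡N: 1 × 977 = 977
  Σ(broken) = 1815 kJ
Bonds formed (products):
  N–H: 4 × 384 = 1536
  N–N: 1 × 158 = 158
  Σ(formed) = 1694 kJ
ΔH = Σ(broken) − Σ(formed) = 1815 − 1694 = +121 kJ

ΔH ≈ +121 kJ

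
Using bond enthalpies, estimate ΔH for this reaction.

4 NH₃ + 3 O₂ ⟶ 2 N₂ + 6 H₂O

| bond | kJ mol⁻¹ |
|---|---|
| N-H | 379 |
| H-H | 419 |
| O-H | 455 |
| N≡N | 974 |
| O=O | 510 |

Bonds broken (reactants):
  N-H: 12 × 379 = 4548
  O=O: 3 × 510 = 1530
  Σ(broken) = 6078 kJ
Bonds formed (products):
  N≡N: 2 × 974 = 1948
  O-H: 12 × 455 = 5460
  Σ(formed) = 7408 kJ
ΔH = Σ(broken) − Σ(formed) = 6078 − 7408 = −1330 kJ

ΔH ≈ −1330 kJ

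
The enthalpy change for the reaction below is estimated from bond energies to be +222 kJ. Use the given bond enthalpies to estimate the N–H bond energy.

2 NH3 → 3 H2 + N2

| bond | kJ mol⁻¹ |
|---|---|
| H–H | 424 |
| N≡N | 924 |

D(N–H) ≈ 403 kJ/mol

Let D be the N–H bond energy.
Σ(broken) = 6×D = 6D
Σ(formed) = 3×424 + 1×924 = 2196
ΔH = Σ(broken) − Σ(formed) = (6D) − (2196) = −2196 + 6D
Setting this equal to +222 kJ gives 6D = 2418, so D = 403 kJ/mol.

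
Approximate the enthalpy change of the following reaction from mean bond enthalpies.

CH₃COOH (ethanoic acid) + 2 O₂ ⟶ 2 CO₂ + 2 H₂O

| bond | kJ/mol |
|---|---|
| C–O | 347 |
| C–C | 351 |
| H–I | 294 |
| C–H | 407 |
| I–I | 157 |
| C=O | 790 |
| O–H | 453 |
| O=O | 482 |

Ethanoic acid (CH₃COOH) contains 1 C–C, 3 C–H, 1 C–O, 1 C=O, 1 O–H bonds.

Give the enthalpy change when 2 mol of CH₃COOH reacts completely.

ΔH = −1692 kJ

Bonds broken (reactants):
  C–C: 1 × 351 = 351
  C–H: 3 × 407 = 1221
  C–O: 1 × 347 = 347
  C=O: 1 × 790 = 790
  O–H: 1 × 453 = 453
  O=O: 2 × 482 = 964
  Σ(broken) = 4126 kJ
Bonds formed (products):
  C=O: 4 × 790 = 3160
  O–H: 4 × 453 = 1812
  Σ(formed) = 4972 kJ
ΔH = Σ(broken) − Σ(formed) = 4126 − 4972 = −846 kJ
For 2× the reaction as written: 2 × (−846) = −1692 kJ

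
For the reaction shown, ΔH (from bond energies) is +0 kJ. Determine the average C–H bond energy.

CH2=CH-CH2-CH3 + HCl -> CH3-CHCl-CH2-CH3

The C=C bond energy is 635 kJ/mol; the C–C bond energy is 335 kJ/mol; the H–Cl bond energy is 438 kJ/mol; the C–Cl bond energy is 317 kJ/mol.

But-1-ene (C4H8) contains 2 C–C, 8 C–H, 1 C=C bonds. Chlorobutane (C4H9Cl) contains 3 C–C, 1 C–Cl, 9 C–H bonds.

D(C–H) ≈ 421 kJ/mol

Let D be the C–H bond energy.
Σ(broken) = 2×335 + 8×D + 1×635 + 1×438 = 1743 + 8D
Σ(formed) = 3×335 + 1×317 + 9×D = 1322 + 9D
ΔH = Σ(broken) − Σ(formed) = (1743 + 8D) − (1322 + 9D) = +421 − D
Setting this equal to +0 kJ gives D = 421 kJ/mol.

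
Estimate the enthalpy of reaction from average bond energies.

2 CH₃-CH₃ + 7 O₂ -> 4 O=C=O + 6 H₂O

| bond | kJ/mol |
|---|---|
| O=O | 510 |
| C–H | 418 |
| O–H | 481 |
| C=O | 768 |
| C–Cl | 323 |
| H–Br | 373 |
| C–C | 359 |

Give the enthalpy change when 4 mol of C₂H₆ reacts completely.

ΔH = −5224 kJ

Bonds broken (reactants):
  C–C: 2 × 359 = 718
  C–H: 12 × 418 = 5016
  O=O: 7 × 510 = 3570
  Σ(broken) = 9304 kJ
Bonds formed (products):
  C=O: 8 × 768 = 6144
  O–H: 12 × 481 = 5772
  Σ(formed) = 11916 kJ
ΔH = Σ(broken) − Σ(formed) = 9304 − 11916 = −2612 kJ
For 2× the reaction as written: 2 × (−2612) = −5224 kJ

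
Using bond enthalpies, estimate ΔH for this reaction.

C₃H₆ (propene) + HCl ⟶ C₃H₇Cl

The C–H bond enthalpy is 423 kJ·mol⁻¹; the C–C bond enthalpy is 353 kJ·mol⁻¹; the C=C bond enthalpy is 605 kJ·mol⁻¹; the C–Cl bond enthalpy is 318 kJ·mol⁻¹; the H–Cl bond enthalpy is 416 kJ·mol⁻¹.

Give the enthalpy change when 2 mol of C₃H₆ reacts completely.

Bonds broken (reactants):
  C–C: 1 × 353 = 353
  C–H: 6 × 423 = 2538
  C=C: 1 × 605 = 605
  H–Cl: 1 × 416 = 416
  Σ(broken) = 3912 kJ
Bonds formed (products):
  C–C: 2 × 353 = 706
  C–Cl: 1 × 318 = 318
  C–H: 7 × 423 = 2961
  Σ(formed) = 3985 kJ
ΔH = Σ(broken) − Σ(formed) = 3912 − 3985 = −73 kJ
For 2× the reaction as written: 2 × (−73) = −146 kJ

ΔH = −146 kJ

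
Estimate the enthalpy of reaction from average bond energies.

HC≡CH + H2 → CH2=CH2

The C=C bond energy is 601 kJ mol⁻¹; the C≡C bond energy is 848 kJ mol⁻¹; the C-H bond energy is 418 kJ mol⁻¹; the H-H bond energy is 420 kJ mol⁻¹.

ΔH ≈ −169 kJ

Bonds broken (reactants):
  C≡C: 1 × 848 = 848
  C-H: 2 × 418 = 836
  H-H: 1 × 420 = 420
  Σ(broken) = 2104 kJ
Bonds formed (products):
  C-H: 4 × 418 = 1672
  C=C: 1 × 601 = 601
  Σ(formed) = 2273 kJ
ΔH = Σ(broken) − Σ(formed) = 2104 − 2273 = −169 kJ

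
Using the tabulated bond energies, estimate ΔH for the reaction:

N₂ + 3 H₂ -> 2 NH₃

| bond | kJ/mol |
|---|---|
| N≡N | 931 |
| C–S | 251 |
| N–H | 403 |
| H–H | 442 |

Bonds broken (reactants):
  H–H: 3 × 442 = 1326
  N≡N: 1 × 931 = 931
  Σ(broken) = 2257 kJ
Bonds formed (products):
  N–H: 6 × 403 = 2418
  Σ(formed) = 2418 kJ
ΔH = Σ(broken) − Σ(formed) = 2257 − 2418 = −161 kJ

ΔH ≈ −161 kJ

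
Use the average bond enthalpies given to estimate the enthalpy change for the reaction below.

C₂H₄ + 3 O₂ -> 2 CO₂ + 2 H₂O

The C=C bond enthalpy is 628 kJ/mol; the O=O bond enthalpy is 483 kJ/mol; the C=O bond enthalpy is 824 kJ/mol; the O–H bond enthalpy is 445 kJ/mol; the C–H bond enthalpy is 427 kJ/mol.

Bonds broken (reactants):
  C–H: 4 × 427 = 1708
  C=C: 1 × 628 = 628
  O=O: 3 × 483 = 1449
  Σ(broken) = 3785 kJ
Bonds formed (products):
  C=O: 4 × 824 = 3296
  O–H: 4 × 445 = 1780
  Σ(formed) = 5076 kJ
ΔH = Σ(broken) − Σ(formed) = 3785 − 5076 = −1291 kJ

ΔH ≈ −1291 kJ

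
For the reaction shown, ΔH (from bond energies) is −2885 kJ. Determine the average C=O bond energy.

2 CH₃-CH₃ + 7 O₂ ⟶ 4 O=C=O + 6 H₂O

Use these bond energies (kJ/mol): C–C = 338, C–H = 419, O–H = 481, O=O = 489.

Let D be the C=O bond energy.
Σ(broken) = 2×338 + 12×419 + 7×489 = 9127
Σ(formed) = 8×D + 12×481 = 5772 + 8D
ΔH = Σ(broken) − Σ(formed) = (9127) − (5772 + 8D) = +3355 − 8D
Setting this equal to −2885 kJ gives 8D = 6240, so D = 780 kJ/mol.

D(C=O) ≈ 780 kJ/mol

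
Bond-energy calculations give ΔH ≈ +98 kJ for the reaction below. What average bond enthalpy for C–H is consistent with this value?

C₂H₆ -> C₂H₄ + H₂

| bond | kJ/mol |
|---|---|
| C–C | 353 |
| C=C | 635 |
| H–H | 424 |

Let D be the C–H bond energy.
Σ(broken) = 1×353 + 6×D = 353 + 6D
Σ(formed) = 4×D + 1×635 + 1×424 = 1059 + 4D
ΔH = Σ(broken) − Σ(formed) = (353 + 6D) − (1059 + 4D) = −706 + 2D
Setting this equal to +98 kJ gives 2D = 804, so D = 402 kJ/mol.

D(C–H) ≈ 402 kJ/mol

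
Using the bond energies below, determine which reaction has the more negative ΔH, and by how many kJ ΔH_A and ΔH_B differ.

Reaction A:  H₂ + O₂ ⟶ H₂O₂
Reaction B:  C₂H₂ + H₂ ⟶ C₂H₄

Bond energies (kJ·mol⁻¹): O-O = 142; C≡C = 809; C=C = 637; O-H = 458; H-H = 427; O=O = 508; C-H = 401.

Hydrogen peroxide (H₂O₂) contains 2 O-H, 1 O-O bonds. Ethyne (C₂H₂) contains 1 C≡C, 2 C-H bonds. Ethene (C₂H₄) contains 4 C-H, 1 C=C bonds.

Reaction A:
  Bonds broken (reactants):
    H-H: 1 × 427 = 427
    O=O: 1 × 508 = 508
    Σ(broken) = 935 kJ
  Bonds formed (products):
    O-H: 2 × 458 = 916
    O-O: 1 × 142 = 142
    Σ(formed) = 1058 kJ
  ΔH_A = 935 − 1058 = −123 kJ
Reaction B:
  Bonds broken (reactants):
    C≡C: 1 × 809 = 809
    C-H: 2 × 401 = 802
    H-H: 1 × 427 = 427
    Σ(broken) = 2038 kJ
  Bonds formed (products):
    C-H: 4 × 401 = 1604
    C=C: 1 × 637 = 637
    Σ(formed) = 2241 kJ
  ΔH_B = 2038 − 2241 = −203 kJ
ΔH_A − ΔH_B = +80 kJ, so reaction B has the more negative ΔH; |ΔH_A − ΔH_B| = 80 kJ.

Reaction B, by 80 kJ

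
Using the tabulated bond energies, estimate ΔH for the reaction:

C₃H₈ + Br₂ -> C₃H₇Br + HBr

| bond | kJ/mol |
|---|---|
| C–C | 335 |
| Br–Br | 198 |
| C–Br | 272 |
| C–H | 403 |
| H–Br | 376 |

ΔH ≈ −47 kJ

Bonds broken (reactants):
  Br–Br: 1 × 198 = 198
  C–C: 2 × 335 = 670
  C–H: 8 × 403 = 3224
  Σ(broken) = 4092 kJ
Bonds formed (products):
  C–Br: 1 × 272 = 272
  C–C: 2 × 335 = 670
  C–H: 7 × 403 = 2821
  H–Br: 1 × 376 = 376
  Σ(formed) = 4139 kJ
ΔH = Σ(broken) − Σ(formed) = 4092 − 4139 = −47 kJ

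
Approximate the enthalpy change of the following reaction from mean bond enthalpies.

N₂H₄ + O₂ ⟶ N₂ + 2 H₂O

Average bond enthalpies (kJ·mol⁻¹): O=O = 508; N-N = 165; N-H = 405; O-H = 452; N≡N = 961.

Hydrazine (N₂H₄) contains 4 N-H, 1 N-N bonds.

ΔH ≈ −476 kJ

Bonds broken (reactants):
  N-H: 4 × 405 = 1620
  N-N: 1 × 165 = 165
  O=O: 1 × 508 = 508
  Σ(broken) = 2293 kJ
Bonds formed (products):
  N≡N: 1 × 961 = 961
  O-H: 4 × 452 = 1808
  Σ(formed) = 2769 kJ
ΔH = Σ(broken) − Σ(formed) = 2293 − 2769 = −476 kJ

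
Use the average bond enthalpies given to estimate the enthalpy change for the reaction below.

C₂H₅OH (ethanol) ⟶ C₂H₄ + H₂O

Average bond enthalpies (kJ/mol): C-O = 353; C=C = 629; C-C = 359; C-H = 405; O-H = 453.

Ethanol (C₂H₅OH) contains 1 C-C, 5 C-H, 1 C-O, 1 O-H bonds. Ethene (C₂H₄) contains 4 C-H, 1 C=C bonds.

ΔH ≈ +35 kJ

Bonds broken (reactants):
  C-C: 1 × 359 = 359
  C-H: 5 × 405 = 2025
  C-O: 1 × 353 = 353
  O-H: 1 × 453 = 453
  Σ(broken) = 3190 kJ
Bonds formed (products):
  C-H: 4 × 405 = 1620
  C=C: 1 × 629 = 629
  O-H: 2 × 453 = 906
  Σ(formed) = 3155 kJ
ΔH = Σ(broken) − Σ(formed) = 3190 − 3155 = +35 kJ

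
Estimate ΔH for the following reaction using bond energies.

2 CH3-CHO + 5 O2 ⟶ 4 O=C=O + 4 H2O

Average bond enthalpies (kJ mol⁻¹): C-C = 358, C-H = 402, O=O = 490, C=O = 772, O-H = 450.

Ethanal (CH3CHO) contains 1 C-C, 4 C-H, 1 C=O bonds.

ΔH ≈ −1850 kJ

Bonds broken (reactants):
  C-C: 2 × 358 = 716
  C-H: 8 × 402 = 3216
  C=O: 2 × 772 = 1544
  O=O: 5 × 490 = 2450
  Σ(broken) = 7926 kJ
Bonds formed (products):
  C=O: 8 × 772 = 6176
  O-H: 8 × 450 = 3600
  Σ(formed) = 9776 kJ
ΔH = Σ(broken) − Σ(formed) = 7926 − 9776 = −1850 kJ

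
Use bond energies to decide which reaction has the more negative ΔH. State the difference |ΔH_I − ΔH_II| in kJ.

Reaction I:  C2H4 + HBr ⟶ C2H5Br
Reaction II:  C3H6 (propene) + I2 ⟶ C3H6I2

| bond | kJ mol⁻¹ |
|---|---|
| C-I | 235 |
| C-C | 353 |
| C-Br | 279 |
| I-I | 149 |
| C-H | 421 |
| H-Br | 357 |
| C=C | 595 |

Reaction I, by 22 kJ

Reaction I:
  Bonds broken (reactants):
    C-H: 4 × 421 = 1684
    C=C: 1 × 595 = 595
    H-Br: 1 × 357 = 357
    Σ(broken) = 2636 kJ
  Bonds formed (products):
    C-Br: 1 × 279 = 279
    C-C: 1 × 353 = 353
    C-H: 5 × 421 = 2105
    Σ(formed) = 2737 kJ
  ΔH_I = 2636 − 2737 = −101 kJ
Reaction II:
  Bonds broken (reactants):
    C-C: 1 × 353 = 353
    C-H: 6 × 421 = 2526
    C=C: 1 × 595 = 595
    I-I: 1 × 149 = 149
    Σ(broken) = 3623 kJ
  Bonds formed (products):
    C-C: 2 × 353 = 706
    C-H: 6 × 421 = 2526
    C-I: 2 × 235 = 470
    Σ(formed) = 3702 kJ
  ΔH_II = 3623 − 3702 = −79 kJ
ΔH_I − ΔH_II = −22 kJ, so reaction I has the more negative ΔH; |ΔH_I − ΔH_II| = 22 kJ.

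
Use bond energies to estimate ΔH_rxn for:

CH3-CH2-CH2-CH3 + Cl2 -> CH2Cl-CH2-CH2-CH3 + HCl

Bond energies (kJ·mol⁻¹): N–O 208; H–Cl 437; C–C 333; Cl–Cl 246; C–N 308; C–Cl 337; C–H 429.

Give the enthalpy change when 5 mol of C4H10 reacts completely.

ΔH = −495 kJ

Bonds broken (reactants):
  C–C: 3 × 333 = 999
  C–H: 10 × 429 = 4290
  Cl–Cl: 1 × 246 = 246
  Σ(broken) = 5535 kJ
Bonds formed (products):
  C–C: 3 × 333 = 999
  C–Cl: 1 × 337 = 337
  C–H: 9 × 429 = 3861
  H–Cl: 1 × 437 = 437
  Σ(formed) = 5634 kJ
ΔH = Σ(broken) − Σ(formed) = 5535 − 5634 = −99 kJ
For 5× the reaction as written: 5 × (−99) = −495 kJ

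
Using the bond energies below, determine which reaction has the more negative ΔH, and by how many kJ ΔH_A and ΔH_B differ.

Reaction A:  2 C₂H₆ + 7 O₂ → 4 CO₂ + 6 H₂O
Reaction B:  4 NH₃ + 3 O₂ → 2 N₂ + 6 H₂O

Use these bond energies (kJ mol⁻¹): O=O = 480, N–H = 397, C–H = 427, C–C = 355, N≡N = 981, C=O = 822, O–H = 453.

Reaction A, by 1624 kJ

Reaction A:
  Bonds broken (reactants):
    C–C: 2 × 355 = 710
    C–H: 12 × 427 = 5124
    O=O: 7 × 480 = 3360
    Σ(broken) = 9194 kJ
  Bonds formed (products):
    C=O: 8 × 822 = 6576
    O–H: 12 × 453 = 5436
    Σ(formed) = 12012 kJ
  ΔH_A = 9194 − 12012 = −2818 kJ
Reaction B:
  Bonds broken (reactants):
    N–H: 12 × 397 = 4764
    O=O: 3 × 480 = 1440
    Σ(broken) = 6204 kJ
  Bonds formed (products):
    N≡N: 2 × 981 = 1962
    O–H: 12 × 453 = 5436
    Σ(formed) = 7398 kJ
  ΔH_B = 6204 − 7398 = −1194 kJ
ΔH_A − ΔH_B = −1624 kJ, so reaction A has the more negative ΔH; |ΔH_A − ΔH_B| = 1624 kJ.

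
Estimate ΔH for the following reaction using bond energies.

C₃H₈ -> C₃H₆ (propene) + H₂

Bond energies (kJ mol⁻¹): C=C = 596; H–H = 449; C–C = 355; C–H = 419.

ΔH ≈ +148 kJ

Bonds broken (reactants):
  C–C: 2 × 355 = 710
  C–H: 8 × 419 = 3352
  Σ(broken) = 4062 kJ
Bonds formed (products):
  C–C: 1 × 355 = 355
  C–H: 6 × 419 = 2514
  C=C: 1 × 596 = 596
  H–H: 1 × 449 = 449
  Σ(formed) = 3914 kJ
ΔH = Σ(broken) − Σ(formed) = 4062 − 3914 = +148 kJ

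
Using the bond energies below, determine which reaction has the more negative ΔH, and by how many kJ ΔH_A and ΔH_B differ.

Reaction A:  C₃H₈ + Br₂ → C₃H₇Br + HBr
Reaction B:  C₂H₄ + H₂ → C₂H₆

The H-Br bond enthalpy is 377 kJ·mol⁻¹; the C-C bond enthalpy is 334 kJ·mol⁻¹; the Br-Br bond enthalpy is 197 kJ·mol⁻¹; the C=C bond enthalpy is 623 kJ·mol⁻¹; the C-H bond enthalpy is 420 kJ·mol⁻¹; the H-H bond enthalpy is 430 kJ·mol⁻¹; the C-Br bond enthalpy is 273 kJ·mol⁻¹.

Reaction B, by 88 kJ

Reaction A:
  Bonds broken (reactants):
    Br-Br: 1 × 197 = 197
    C-C: 2 × 334 = 668
    C-H: 8 × 420 = 3360
    Σ(broken) = 4225 kJ
  Bonds formed (products):
    C-Br: 1 × 273 = 273
    C-C: 2 × 334 = 668
    C-H: 7 × 420 = 2940
    H-Br: 1 × 377 = 377
    Σ(formed) = 4258 kJ
  ΔH_A = 4225 − 4258 = −33 kJ
Reaction B:
  Bonds broken (reactants):
    C-H: 4 × 420 = 1680
    C=C: 1 × 623 = 623
    H-H: 1 × 430 = 430
    Σ(broken) = 2733 kJ
  Bonds formed (products):
    C-C: 1 × 334 = 334
    C-H: 6 × 420 = 2520
    Σ(formed) = 2854 kJ
  ΔH_B = 2733 − 2854 = −121 kJ
ΔH_A − ΔH_B = +88 kJ, so reaction B has the more negative ΔH; |ΔH_A − ΔH_B| = 88 kJ.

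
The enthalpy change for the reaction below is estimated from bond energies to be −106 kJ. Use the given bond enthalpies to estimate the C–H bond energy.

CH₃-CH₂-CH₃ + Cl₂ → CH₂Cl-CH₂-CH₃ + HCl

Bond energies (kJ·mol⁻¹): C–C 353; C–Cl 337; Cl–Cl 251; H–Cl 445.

D(C–H) ≈ 425 kJ/mol

Let D be the C–H bond energy.
Σ(broken) = 2×353 + 8×D + 1×251 = 957 + 8D
Σ(formed) = 2×353 + 1×337 + 7×D + 1×445 = 1488 + 7D
ΔH = Σ(broken) − Σ(formed) = (957 + 8D) − (1488 + 7D) = −531 + D
Setting this equal to −106 kJ gives D = 425 kJ/mol.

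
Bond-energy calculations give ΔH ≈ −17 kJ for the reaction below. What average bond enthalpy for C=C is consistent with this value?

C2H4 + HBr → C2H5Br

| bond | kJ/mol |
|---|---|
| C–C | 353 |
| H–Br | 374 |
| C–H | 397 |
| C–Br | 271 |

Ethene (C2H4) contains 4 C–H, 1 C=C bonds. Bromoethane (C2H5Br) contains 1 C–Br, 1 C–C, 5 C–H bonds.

D(C=C) ≈ 630 kJ/mol

Let D be the C=C bond energy.
Σ(broken) = 4×397 + 1×D + 1×374 = 1962 + D
Σ(formed) = 1×271 + 1×353 + 5×397 = 2609
ΔH = Σ(broken) − Σ(formed) = (1962 + D) − (2609) = −647 + D
Setting this equal to −17 kJ gives D = 630 kJ/mol.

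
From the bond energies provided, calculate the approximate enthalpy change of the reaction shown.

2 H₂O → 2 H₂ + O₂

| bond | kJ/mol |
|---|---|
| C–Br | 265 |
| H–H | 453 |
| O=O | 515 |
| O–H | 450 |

Bonds broken (reactants):
  O–H: 4 × 450 = 1800
  Σ(broken) = 1800 kJ
Bonds formed (products):
  H–H: 2 × 453 = 906
  O=O: 1 × 515 = 515
  Σ(formed) = 1421 kJ
ΔH = Σ(broken) − Σ(formed) = 1800 − 1421 = +379 kJ

ΔH ≈ +379 kJ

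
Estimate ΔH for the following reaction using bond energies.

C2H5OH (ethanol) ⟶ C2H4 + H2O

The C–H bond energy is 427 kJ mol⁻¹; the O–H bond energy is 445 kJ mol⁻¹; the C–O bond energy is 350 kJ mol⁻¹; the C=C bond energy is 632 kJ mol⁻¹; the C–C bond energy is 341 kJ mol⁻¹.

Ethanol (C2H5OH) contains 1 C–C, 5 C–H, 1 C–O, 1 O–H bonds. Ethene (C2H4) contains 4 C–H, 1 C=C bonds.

ΔH ≈ +41 kJ

Bonds broken (reactants):
  C–C: 1 × 341 = 341
  C–H: 5 × 427 = 2135
  C–O: 1 × 350 = 350
  O–H: 1 × 445 = 445
  Σ(broken) = 3271 kJ
Bonds formed (products):
  C–H: 4 × 427 = 1708
  C=C: 1 × 632 = 632
  O–H: 2 × 445 = 890
  Σ(formed) = 3230 kJ
ΔH = Σ(broken) − Σ(formed) = 3271 − 3230 = +41 kJ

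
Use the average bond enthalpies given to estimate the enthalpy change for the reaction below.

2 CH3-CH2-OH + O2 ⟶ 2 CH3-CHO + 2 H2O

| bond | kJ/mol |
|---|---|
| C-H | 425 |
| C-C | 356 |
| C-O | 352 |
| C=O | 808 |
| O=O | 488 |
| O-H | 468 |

Bonds broken (reactants):
  C-C: 2 × 356 = 712
  C-H: 10 × 425 = 4250
  C-O: 2 × 352 = 704
  O-H: 2 × 468 = 936
  O=O: 1 × 488 = 488
  Σ(broken) = 7090 kJ
Bonds formed (products):
  C-C: 2 × 356 = 712
  C-H: 8 × 425 = 3400
  C=O: 2 × 808 = 1616
  O-H: 4 × 468 = 1872
  Σ(formed) = 7600 kJ
ΔH = Σ(broken) − Σ(formed) = 7090 − 7600 = −510 kJ

ΔH ≈ −510 kJ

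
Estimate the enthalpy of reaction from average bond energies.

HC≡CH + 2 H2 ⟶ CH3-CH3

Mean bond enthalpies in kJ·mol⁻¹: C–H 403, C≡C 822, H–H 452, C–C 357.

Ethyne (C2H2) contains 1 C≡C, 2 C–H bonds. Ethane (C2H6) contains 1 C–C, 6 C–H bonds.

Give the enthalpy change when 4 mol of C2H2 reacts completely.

Bonds broken (reactants):
  C≡C: 1 × 822 = 822
  C–H: 2 × 403 = 806
  H–H: 2 × 452 = 904
  Σ(broken) = 2532 kJ
Bonds formed (products):
  C–C: 1 × 357 = 357
  C–H: 6 × 403 = 2418
  Σ(formed) = 2775 kJ
ΔH = Σ(broken) − Σ(formed) = 2532 − 2775 = −243 kJ
For 4× the reaction as written: 4 × (−243) = −972 kJ

ΔH = −972 kJ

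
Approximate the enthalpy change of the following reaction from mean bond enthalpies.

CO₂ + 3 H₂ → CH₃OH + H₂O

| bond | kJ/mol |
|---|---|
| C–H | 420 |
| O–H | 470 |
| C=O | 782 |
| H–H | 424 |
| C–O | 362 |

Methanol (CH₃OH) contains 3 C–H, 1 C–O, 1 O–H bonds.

ΔH ≈ −196 kJ

Bonds broken (reactants):
  C=O: 2 × 782 = 1564
  H–H: 3 × 424 = 1272
  Σ(broken) = 2836 kJ
Bonds formed (products):
  C–H: 3 × 420 = 1260
  C–O: 1 × 362 = 362
  O–H: 3 × 470 = 1410
  Σ(formed) = 3032 kJ
ΔH = Σ(broken) − Σ(formed) = 2836 − 3032 = −196 kJ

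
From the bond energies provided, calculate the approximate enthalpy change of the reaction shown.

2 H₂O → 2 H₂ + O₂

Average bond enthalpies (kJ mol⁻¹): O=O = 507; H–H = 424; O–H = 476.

ΔH ≈ +549 kJ

Bonds broken (reactants):
  O–H: 4 × 476 = 1904
  Σ(broken) = 1904 kJ
Bonds formed (products):
  H–H: 2 × 424 = 848
  O=O: 1 × 507 = 507
  Σ(formed) = 1355 kJ
ΔH = Σ(broken) − Σ(formed) = 1904 − 1355 = +549 kJ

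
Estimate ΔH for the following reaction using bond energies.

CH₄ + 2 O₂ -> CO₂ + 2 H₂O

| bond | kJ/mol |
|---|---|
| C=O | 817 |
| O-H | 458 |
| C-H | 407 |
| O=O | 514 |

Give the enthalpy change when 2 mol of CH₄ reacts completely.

ΔH = −1620 kJ

Bonds broken (reactants):
  C-H: 4 × 407 = 1628
  O=O: 2 × 514 = 1028
  Σ(broken) = 2656 kJ
Bonds formed (products):
  C=O: 2 × 817 = 1634
  O-H: 4 × 458 = 1832
  Σ(formed) = 3466 kJ
ΔH = Σ(broken) − Σ(formed) = 2656 − 3466 = −810 kJ
For 2× the reaction as written: 2 × (−810) = −1620 kJ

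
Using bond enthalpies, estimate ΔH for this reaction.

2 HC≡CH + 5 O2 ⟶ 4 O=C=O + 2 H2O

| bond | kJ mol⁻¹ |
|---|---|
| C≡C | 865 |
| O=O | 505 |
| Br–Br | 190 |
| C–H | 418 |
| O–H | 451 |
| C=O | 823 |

ΔH ≈ −2461 kJ

Bonds broken (reactants):
  C≡C: 2 × 865 = 1730
  C–H: 4 × 418 = 1672
  O=O: 5 × 505 = 2525
  Σ(broken) = 5927 kJ
Bonds formed (products):
  C=O: 8 × 823 = 6584
  O–H: 4 × 451 = 1804
  Σ(formed) = 8388 kJ
ΔH = Σ(broken) − Σ(formed) = 5927 − 8388 = −2461 kJ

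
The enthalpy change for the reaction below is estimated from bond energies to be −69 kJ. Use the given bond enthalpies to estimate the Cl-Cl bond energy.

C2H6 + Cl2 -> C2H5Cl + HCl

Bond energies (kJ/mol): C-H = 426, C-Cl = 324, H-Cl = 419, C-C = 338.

D(Cl-Cl) ≈ 248 kJ/mol

Let D be the Cl-Cl bond energy.
Σ(broken) = 1×338 + 6×426 + 1×D = 2894 + D
Σ(formed) = 1×338 + 1×324 + 5×426 + 1×419 = 3211
ΔH = Σ(broken) − Σ(formed) = (2894 + D) − (3211) = −317 + D
Setting this equal to −69 kJ gives D = 248 kJ/mol.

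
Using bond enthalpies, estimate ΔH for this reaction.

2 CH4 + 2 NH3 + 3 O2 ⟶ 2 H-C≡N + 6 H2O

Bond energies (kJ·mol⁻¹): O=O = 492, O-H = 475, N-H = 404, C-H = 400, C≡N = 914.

Bonds broken (reactants):
  C-H: 8 × 400 = 3200
  N-H: 6 × 404 = 2424
  O=O: 3 × 492 = 1476
  Σ(broken) = 7100 kJ
Bonds formed (products):
  C≡N: 2 × 914 = 1828
  C-H: 2 × 400 = 800
  O-H: 12 × 475 = 5700
  Σ(formed) = 8328 kJ
ΔH = Σ(broken) − Σ(formed) = 7100 − 8328 = −1228 kJ

ΔH ≈ −1228 kJ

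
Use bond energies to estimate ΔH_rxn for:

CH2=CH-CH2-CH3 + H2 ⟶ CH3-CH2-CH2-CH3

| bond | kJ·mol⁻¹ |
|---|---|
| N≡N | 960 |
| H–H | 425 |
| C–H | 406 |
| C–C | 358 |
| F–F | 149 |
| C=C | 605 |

Bonds broken (reactants):
  C–C: 2 × 358 = 716
  C–H: 8 × 406 = 3248
  C=C: 1 × 605 = 605
  H–H: 1 × 425 = 425
  Σ(broken) = 4994 kJ
Bonds formed (products):
  C–C: 3 × 358 = 1074
  C–H: 10 × 406 = 4060
  Σ(formed) = 5134 kJ
ΔH = Σ(broken) − Σ(formed) = 4994 − 5134 = −140 kJ

ΔH ≈ −140 kJ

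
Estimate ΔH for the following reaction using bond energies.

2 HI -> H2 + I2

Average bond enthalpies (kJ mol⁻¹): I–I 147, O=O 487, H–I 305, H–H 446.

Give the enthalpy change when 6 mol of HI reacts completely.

ΔH = +51 kJ

Bonds broken (reactants):
  H–I: 2 × 305 = 610
  Σ(broken) = 610 kJ
Bonds formed (products):
  H–H: 1 × 446 = 446
  I–I: 1 × 147 = 147
  Σ(formed) = 593 kJ
ΔH = Σ(broken) − Σ(formed) = 610 − 593 = +17 kJ
For 3× the reaction as written: 3 × (+17) = +51 kJ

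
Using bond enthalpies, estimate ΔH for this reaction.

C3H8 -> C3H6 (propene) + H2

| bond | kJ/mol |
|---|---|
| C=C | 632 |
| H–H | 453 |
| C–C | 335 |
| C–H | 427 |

ΔH ≈ +104 kJ

Bonds broken (reactants):
  C–C: 2 × 335 = 670
  C–H: 8 × 427 = 3416
  Σ(broken) = 4086 kJ
Bonds formed (products):
  C–C: 1 × 335 = 335
  C–H: 6 × 427 = 2562
  C=C: 1 × 632 = 632
  H–H: 1 × 453 = 453
  Σ(formed) = 3982 kJ
ΔH = Σ(broken) − Σ(formed) = 4086 − 3982 = +104 kJ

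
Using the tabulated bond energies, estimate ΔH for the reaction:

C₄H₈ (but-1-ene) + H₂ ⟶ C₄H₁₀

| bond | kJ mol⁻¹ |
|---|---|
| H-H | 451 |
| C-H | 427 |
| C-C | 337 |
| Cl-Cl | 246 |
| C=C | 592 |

ΔH ≈ −148 kJ

Bonds broken (reactants):
  C-C: 2 × 337 = 674
  C-H: 8 × 427 = 3416
  C=C: 1 × 592 = 592
  H-H: 1 × 451 = 451
  Σ(broken) = 5133 kJ
Bonds formed (products):
  C-C: 3 × 337 = 1011
  C-H: 10 × 427 = 4270
  Σ(formed) = 5281 kJ
ΔH = Σ(broken) − Σ(formed) = 5133 − 5281 = −148 kJ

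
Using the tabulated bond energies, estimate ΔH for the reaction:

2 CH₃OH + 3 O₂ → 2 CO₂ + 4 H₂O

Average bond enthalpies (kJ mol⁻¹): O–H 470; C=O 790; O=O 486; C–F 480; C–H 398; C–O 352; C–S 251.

ΔH ≈ −1430 kJ

Bonds broken (reactants):
  C–H: 6 × 398 = 2388
  C–O: 2 × 352 = 704
  O–H: 2 × 470 = 940
  O=O: 3 × 486 = 1458
  Σ(broken) = 5490 kJ
Bonds formed (products):
  C=O: 4 × 790 = 3160
  O–H: 8 × 470 = 3760
  Σ(formed) = 6920 kJ
ΔH = Σ(broken) − Σ(formed) = 5490 − 6920 = −1430 kJ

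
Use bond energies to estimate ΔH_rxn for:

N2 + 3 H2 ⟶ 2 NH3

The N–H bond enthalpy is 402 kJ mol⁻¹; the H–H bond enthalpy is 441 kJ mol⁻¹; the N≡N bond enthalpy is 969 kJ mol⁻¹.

ΔH ≈ −120 kJ

Bonds broken (reactants):
  H–H: 3 × 441 = 1323
  N≡N: 1 × 969 = 969
  Σ(broken) = 2292 kJ
Bonds formed (products):
  N–H: 6 × 402 = 2412
  Σ(formed) = 2412 kJ
ΔH = Σ(broken) − Σ(formed) = 2292 − 2412 = −120 kJ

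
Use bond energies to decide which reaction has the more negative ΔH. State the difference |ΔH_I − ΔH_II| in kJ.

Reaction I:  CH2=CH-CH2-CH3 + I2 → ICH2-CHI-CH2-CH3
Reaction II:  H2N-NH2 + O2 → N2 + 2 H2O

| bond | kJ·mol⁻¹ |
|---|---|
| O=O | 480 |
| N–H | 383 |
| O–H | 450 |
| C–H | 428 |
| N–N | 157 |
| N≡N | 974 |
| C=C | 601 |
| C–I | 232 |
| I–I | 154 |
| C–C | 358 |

Reaction II, by 538 kJ

Reaction I:
  Bonds broken (reactants):
    C–C: 2 × 358 = 716
    C–H: 8 × 428 = 3424
    C=C: 1 × 601 = 601
    I–I: 1 × 154 = 154
    Σ(broken) = 4895 kJ
  Bonds formed (products):
    C–C: 3 × 358 = 1074
    C–H: 8 × 428 = 3424
    C–I: 2 × 232 = 464
    Σ(formed) = 4962 kJ
  ΔH_I = 4895 − 4962 = −67 kJ
Reaction II:
  Bonds broken (reactants):
    N–H: 4 × 383 = 1532
    N–N: 1 × 157 = 157
    O=O: 1 × 480 = 480
    Σ(broken) = 2169 kJ
  Bonds formed (products):
    N≡N: 1 × 974 = 974
    O–H: 4 × 450 = 1800
    Σ(formed) = 2774 kJ
  ΔH_II = 2169 − 2774 = −605 kJ
ΔH_I − ΔH_II = +538 kJ, so reaction II has the more negative ΔH; |ΔH_I − ΔH_II| = 538 kJ.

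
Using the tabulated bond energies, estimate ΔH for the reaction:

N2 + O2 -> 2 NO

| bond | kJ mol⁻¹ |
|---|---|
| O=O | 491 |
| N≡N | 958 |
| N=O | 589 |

ΔH ≈ +271 kJ

Bonds broken (reactants):
  N≡N: 1 × 958 = 958
  O=O: 1 × 491 = 491
  Σ(broken) = 1449 kJ
Bonds formed (products):
  N=O: 2 × 589 = 1178
  Σ(formed) = 1178 kJ
ΔH = Σ(broken) − Σ(formed) = 1449 − 1178 = +271 kJ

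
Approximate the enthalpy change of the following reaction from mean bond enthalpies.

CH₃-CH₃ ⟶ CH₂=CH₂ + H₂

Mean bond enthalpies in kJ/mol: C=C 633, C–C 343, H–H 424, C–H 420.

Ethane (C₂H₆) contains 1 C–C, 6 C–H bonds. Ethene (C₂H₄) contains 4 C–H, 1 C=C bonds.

ΔH ≈ +126 kJ

Bonds broken (reactants):
  C–C: 1 × 343 = 343
  C–H: 6 × 420 = 2520
  Σ(broken) = 2863 kJ
Bonds formed (products):
  C–H: 4 × 420 = 1680
  C=C: 1 × 633 = 633
  H–H: 1 × 424 = 424
  Σ(formed) = 2737 kJ
ΔH = Σ(broken) − Σ(formed) = 2863 − 2737 = +126 kJ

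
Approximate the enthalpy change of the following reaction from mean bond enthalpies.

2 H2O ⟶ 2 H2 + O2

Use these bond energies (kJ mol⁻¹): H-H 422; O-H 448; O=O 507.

Bonds broken (reactants):
  O-H: 4 × 448 = 1792
  Σ(broken) = 1792 kJ
Bonds formed (products):
  H-H: 2 × 422 = 844
  O=O: 1 × 507 = 507
  Σ(formed) = 1351 kJ
ΔH = Σ(broken) − Σ(formed) = 1792 − 1351 = +441 kJ

ΔH ≈ +441 kJ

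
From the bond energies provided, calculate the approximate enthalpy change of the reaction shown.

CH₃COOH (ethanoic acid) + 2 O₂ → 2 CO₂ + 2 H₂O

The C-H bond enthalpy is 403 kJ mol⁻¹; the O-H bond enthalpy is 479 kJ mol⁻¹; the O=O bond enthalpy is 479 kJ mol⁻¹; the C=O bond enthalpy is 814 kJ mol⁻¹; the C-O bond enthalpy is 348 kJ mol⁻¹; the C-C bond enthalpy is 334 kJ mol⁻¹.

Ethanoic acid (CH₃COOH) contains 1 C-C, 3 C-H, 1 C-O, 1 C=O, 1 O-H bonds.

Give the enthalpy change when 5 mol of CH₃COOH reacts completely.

ΔH = −5150 kJ

Bonds broken (reactants):
  C-C: 1 × 334 = 334
  C-H: 3 × 403 = 1209
  C-O: 1 × 348 = 348
  C=O: 1 × 814 = 814
  O-H: 1 × 479 = 479
  O=O: 2 × 479 = 958
  Σ(broken) = 4142 kJ
Bonds formed (products):
  C=O: 4 × 814 = 3256
  O-H: 4 × 479 = 1916
  Σ(formed) = 5172 kJ
ΔH = Σ(broken) − Σ(formed) = 4142 − 5172 = −1030 kJ
For 5× the reaction as written: 5 × (−1030) = −5150 kJ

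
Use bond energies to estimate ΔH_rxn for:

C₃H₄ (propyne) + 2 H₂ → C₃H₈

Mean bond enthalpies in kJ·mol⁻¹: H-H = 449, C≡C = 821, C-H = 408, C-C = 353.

ΔH ≈ −266 kJ

Bonds broken (reactants):
  C≡C: 1 × 821 = 821
  C-C: 1 × 353 = 353
  C-H: 4 × 408 = 1632
  H-H: 2 × 449 = 898
  Σ(broken) = 3704 kJ
Bonds formed (products):
  C-C: 2 × 353 = 706
  C-H: 8 × 408 = 3264
  Σ(formed) = 3970 kJ
ΔH = Σ(broken) − Σ(formed) = 3704 − 3970 = −266 kJ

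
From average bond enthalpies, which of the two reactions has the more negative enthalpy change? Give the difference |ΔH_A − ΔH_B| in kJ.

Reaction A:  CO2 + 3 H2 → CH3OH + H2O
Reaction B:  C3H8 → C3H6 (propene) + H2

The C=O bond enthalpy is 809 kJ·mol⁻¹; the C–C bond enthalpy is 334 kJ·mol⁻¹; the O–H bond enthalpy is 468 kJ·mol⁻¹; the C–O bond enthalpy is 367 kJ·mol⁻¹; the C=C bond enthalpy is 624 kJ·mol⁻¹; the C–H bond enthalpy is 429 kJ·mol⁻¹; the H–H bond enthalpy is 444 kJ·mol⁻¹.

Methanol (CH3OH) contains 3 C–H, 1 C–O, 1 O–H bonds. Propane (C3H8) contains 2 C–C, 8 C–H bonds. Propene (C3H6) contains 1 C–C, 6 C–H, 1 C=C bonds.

Reaction A:
  Bonds broken (reactants):
    C=O: 2 × 809 = 1618
    H–H: 3 × 444 = 1332
    Σ(broken) = 2950 kJ
  Bonds formed (products):
    C–H: 3 × 429 = 1287
    C–O: 1 × 367 = 367
    O–H: 3 × 468 = 1404
    Σ(formed) = 3058 kJ
  ΔH_A = 2950 − 3058 = −108 kJ
Reaction B:
  Bonds broken (reactants):
    C–C: 2 × 334 = 668
    C–H: 8 × 429 = 3432
    Σ(broken) = 4100 kJ
  Bonds formed (products):
    C–C: 1 × 334 = 334
    C–H: 6 × 429 = 2574
    C=C: 1 × 624 = 624
    H–H: 1 × 444 = 444
    Σ(formed) = 3976 kJ
  ΔH_B = 4100 − 3976 = +124 kJ
ΔH_A − ΔH_B = −232 kJ, so reaction A has the more negative ΔH; |ΔH_A − ΔH_B| = 232 kJ.

Reaction A, by 232 kJ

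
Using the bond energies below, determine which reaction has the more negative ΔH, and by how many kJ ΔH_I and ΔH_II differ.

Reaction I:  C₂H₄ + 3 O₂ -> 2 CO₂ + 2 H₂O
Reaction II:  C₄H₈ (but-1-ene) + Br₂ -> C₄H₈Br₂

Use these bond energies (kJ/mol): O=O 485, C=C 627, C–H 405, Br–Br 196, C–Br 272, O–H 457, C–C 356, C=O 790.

Reaction I:
  Bonds broken (reactants):
    C–H: 4 × 405 = 1620
    C=C: 1 × 627 = 627
    O=O: 3 × 485 = 1455
    Σ(broken) = 3702 kJ
  Bonds formed (products):
    C=O: 4 × 790 = 3160
    O–H: 4 × 457 = 1828
    Σ(formed) = 4988 kJ
  ΔH_I = 3702 − 4988 = −1286 kJ
Reaction II:
  Bonds broken (reactants):
    Br–Br: 1 × 196 = 196
    C–C: 2 × 356 = 712
    C–H: 8 × 405 = 3240
    C=C: 1 × 627 = 627
    Σ(broken) = 4775 kJ
  Bonds formed (products):
    C–Br: 2 × 272 = 544
    C–C: 3 × 356 = 1068
    C–H: 8 × 405 = 3240
    Σ(formed) = 4852 kJ
  ΔH_II = 4775 − 4852 = −77 kJ
ΔH_I − ΔH_II = −1209 kJ, so reaction I has the more negative ΔH; |ΔH_I − ΔH_II| = 1209 kJ.

Reaction I, by 1209 kJ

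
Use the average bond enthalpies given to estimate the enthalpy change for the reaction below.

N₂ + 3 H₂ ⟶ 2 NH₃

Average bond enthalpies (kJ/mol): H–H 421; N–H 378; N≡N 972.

Bonds broken (reactants):
  H–H: 3 × 421 = 1263
  N≡N: 1 × 972 = 972
  Σ(broken) = 2235 kJ
Bonds formed (products):
  N–H: 6 × 378 = 2268
  Σ(formed) = 2268 kJ
ΔH = Σ(broken) − Σ(formed) = 2235 − 2268 = −33 kJ

ΔH ≈ −33 kJ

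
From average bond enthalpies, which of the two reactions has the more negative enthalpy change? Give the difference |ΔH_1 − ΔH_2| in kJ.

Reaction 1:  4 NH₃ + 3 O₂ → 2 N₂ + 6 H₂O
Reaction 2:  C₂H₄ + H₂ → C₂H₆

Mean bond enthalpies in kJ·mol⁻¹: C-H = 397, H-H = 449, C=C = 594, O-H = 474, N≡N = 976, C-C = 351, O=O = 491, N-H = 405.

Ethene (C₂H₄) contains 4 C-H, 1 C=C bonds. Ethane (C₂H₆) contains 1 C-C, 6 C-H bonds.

Reaction 1, by 1205 kJ

Reaction 1:
  Bonds broken (reactants):
    N-H: 12 × 405 = 4860
    O=O: 3 × 491 = 1473
    Σ(broken) = 6333 kJ
  Bonds formed (products):
    N≡N: 2 × 976 = 1952
    O-H: 12 × 474 = 5688
    Σ(formed) = 7640 kJ
  ΔH_1 = 6333 − 7640 = −1307 kJ
Reaction 2:
  Bonds broken (reactants):
    C-H: 4 × 397 = 1588
    C=C: 1 × 594 = 594
    H-H: 1 × 449 = 449
    Σ(broken) = 2631 kJ
  Bonds formed (products):
    C-C: 1 × 351 = 351
    C-H: 6 × 397 = 2382
    Σ(formed) = 2733 kJ
  ΔH_2 = 2631 − 2733 = −102 kJ
ΔH_1 − ΔH_2 = −1205 kJ, so reaction 1 has the more negative ΔH; |ΔH_1 − ΔH_2| = 1205 kJ.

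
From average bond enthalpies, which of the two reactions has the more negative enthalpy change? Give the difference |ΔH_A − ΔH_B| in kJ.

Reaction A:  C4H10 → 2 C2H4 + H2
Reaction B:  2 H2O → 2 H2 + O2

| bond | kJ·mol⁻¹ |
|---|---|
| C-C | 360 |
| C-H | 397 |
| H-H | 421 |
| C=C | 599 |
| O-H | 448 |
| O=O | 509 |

Reaction A, by 186 kJ

Reaction A:
  Bonds broken (reactants):
    C-C: 3 × 360 = 1080
    C-H: 10 × 397 = 3970
    Σ(broken) = 5050 kJ
  Bonds formed (products):
    C-H: 8 × 397 = 3176
    C=C: 2 × 599 = 1198
    H-H: 1 × 421 = 421
    Σ(formed) = 4795 kJ
  ΔH_A = 5050 − 4795 = +255 kJ
Reaction B:
  Bonds broken (reactants):
    O-H: 4 × 448 = 1792
    Σ(broken) = 1792 kJ
  Bonds formed (products):
    H-H: 2 × 421 = 842
    O=O: 1 × 509 = 509
    Σ(formed) = 1351 kJ
  ΔH_B = 1792 − 1351 = +441 kJ
ΔH_A − ΔH_B = −186 kJ, so reaction A has the more negative ΔH; |ΔH_A − ΔH_B| = 186 kJ.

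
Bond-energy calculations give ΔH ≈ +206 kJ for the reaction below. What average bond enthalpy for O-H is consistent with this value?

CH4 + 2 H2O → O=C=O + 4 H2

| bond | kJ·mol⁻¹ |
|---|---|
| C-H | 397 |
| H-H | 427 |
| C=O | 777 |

D(O-H) ≈ 470 kJ/mol

Let D be the O-H bond energy.
Σ(broken) = 4×397 + 4×D = 1588 + 4D
Σ(formed) = 2×777 + 4×427 = 3262
ΔH = Σ(broken) − Σ(formed) = (1588 + 4D) − (3262) = −1674 + 4D
Setting this equal to +206 kJ gives 4D = 1880, so D = 470 kJ/mol.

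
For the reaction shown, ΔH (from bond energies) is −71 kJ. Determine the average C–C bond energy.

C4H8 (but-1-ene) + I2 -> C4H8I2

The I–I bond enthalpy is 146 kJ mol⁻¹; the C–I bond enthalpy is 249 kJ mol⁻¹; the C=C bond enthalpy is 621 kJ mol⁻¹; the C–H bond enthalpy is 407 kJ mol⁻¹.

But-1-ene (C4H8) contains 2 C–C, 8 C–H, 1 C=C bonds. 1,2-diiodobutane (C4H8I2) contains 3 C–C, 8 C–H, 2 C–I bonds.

D(C–C) ≈ 340 kJ/mol

Let D be the C–C bond energy.
Σ(broken) = 2×D + 8×407 + 1×621 + 1×146 = 4023 + 2D
Σ(formed) = 3×D + 8×407 + 2×249 = 3754 + 3D
ΔH = Σ(broken) − Σ(formed) = (4023 + 2D) − (3754 + 3D) = +269 − D
Setting this equal to −71 kJ gives D = 340 kJ/mol.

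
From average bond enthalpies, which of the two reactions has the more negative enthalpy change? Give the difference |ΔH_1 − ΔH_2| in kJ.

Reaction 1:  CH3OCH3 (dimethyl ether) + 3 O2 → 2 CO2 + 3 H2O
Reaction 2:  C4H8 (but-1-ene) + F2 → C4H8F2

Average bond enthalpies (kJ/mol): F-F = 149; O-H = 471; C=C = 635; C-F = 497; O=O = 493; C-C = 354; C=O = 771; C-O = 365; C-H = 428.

Reaction 1, by 569 kJ

Reaction 1:
  Bonds broken (reactants):
    C-H: 6 × 428 = 2568
    C-O: 2 × 365 = 730
    O=O: 3 × 493 = 1479
    Σ(broken) = 4777 kJ
  Bonds formed (products):
    C=O: 4 × 771 = 3084
    O-H: 6 × 471 = 2826
    Σ(formed) = 5910 kJ
  ΔH_1 = 4777 − 5910 = −1133 kJ
Reaction 2:
  Bonds broken (reactants):
    C-C: 2 × 354 = 708
    C-H: 8 × 428 = 3424
    C=C: 1 × 635 = 635
    F-F: 1 × 149 = 149
    Σ(broken) = 4916 kJ
  Bonds formed (products):
    C-C: 3 × 354 = 1062
    C-F: 2 × 497 = 994
    C-H: 8 × 428 = 3424
    Σ(formed) = 5480 kJ
  ΔH_2 = 4916 − 5480 = −564 kJ
ΔH_1 − ΔH_2 = −569 kJ, so reaction 1 has the more negative ΔH; |ΔH_1 − ΔH_2| = 569 kJ.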